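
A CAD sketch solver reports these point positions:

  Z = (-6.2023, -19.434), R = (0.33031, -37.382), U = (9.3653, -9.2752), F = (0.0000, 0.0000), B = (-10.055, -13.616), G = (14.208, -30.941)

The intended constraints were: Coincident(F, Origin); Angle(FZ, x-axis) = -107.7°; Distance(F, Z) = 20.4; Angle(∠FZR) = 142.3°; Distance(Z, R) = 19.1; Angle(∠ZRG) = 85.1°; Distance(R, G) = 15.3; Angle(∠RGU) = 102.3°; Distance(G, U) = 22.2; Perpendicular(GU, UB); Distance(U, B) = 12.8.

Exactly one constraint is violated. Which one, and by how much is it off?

Distance(U, B) = 12.8 — off by 7.10.

F = (0.00, 0.00) ✓; FZ at -107.7° ✓; |FZ| = 20.40 ✓; ∠FZR = 142.3° ✓; |ZR| = 19.10 ✓; ∠ZRG = 85.10° ✓; |RG| = 15.30 ✓; ∠RGU = 102.3° ✓; |GU| = 22.20 ✓; ∠(GU, UB) = 90.00° ✓; |UB| = 19.90 ✗.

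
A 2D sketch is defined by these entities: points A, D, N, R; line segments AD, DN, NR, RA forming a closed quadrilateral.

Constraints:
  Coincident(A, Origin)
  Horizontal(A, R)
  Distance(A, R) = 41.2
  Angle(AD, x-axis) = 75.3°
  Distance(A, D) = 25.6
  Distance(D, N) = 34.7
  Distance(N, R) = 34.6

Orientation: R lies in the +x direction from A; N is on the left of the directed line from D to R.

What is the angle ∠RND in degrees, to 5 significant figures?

75.931°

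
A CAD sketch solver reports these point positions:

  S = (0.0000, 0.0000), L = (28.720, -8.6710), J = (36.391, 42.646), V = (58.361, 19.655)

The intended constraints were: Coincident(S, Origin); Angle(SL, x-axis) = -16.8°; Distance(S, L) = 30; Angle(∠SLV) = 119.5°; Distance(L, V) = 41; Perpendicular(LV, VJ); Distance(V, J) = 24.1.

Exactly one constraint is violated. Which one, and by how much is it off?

Distance(V, J) = 24.1 — off by 7.70.

S = (0.00, 0.00) ✓; SL at -16.80° ✓; |SL| = 30.00 ✓; ∠SLV = 119.5° ✓; |LV| = 41.00 ✓; ∠(LV, VJ) = 90.00° ✓; |VJ| = 31.80 ✗.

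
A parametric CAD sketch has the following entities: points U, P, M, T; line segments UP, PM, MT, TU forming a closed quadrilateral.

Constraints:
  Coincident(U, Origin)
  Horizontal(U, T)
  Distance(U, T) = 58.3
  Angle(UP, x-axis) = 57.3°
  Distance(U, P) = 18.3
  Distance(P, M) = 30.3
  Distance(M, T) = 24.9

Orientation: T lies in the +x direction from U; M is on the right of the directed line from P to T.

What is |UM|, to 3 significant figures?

33.8

Checks: |PM| = 30.30 ✓; |MT| = 24.90 ✓.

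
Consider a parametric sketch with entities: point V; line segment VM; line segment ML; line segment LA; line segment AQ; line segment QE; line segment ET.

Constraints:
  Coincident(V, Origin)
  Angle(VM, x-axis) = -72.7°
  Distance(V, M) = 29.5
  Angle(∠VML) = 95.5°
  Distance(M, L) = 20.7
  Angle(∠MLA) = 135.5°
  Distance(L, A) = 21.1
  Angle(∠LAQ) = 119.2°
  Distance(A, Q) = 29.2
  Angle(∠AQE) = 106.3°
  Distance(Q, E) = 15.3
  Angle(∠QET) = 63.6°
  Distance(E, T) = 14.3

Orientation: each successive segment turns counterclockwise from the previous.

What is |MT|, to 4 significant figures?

35.70

∠AQE = 106.3° gives QE at -169.2° from the x-axis; with |QE| = 15.3, E = (12.41, 16.75). ∠QET = 63.6° gives ET at -52.80° from the x-axis; with |ET| = 14.3, T = (21.06, 5.359). Then |MT| = |T − M| = 35.70.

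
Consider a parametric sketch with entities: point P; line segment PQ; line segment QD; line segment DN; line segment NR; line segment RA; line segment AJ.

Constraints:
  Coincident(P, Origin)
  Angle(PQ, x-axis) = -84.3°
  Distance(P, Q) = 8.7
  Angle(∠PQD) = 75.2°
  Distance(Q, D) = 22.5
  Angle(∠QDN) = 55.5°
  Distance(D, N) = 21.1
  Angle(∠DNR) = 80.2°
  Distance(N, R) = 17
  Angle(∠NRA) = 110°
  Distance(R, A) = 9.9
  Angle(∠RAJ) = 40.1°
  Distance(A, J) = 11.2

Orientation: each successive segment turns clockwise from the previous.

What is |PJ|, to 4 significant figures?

3.476

P is at the origin; PQ runs at -84.3° with length 8.7, so Q = (0.8641, -8.657). ∠PQD = 75.2° gives QD at 170.9° from the x-axis; with |QD| = 22.5, D = (-21.35, -5.098). ∠QDN = 55.5° gives DN at 46.40° from the x-axis; with |DN| = 21.1, N = (-6.802, 10.18). ∠DNR = 80.2° gives NR at -53.40° from the x-axis; with |NR| = 17.0, R = (3.334, -3.466). ∠NRA = 110.0° gives RA at -123.4° from the x-axis; with |RA| = 9.9, A = (-2.116, -11.73). ∠RAJ = 40.1° gives AJ at 96.70° from the x-axis; with |AJ| = 11.2, J = (-3.422, -0.6078). Then |PJ| = |J − P| = 3.476.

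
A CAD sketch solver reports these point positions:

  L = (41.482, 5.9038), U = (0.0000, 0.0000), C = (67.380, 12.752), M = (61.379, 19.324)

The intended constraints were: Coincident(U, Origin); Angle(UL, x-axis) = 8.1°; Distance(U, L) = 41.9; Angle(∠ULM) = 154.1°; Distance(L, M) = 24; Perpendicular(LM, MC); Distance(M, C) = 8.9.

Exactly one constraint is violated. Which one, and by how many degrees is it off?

Perpendicular(LM, MC) — off by 8.40°.

U = (0.00, 0.00) ✓; UL at 8.100° ✓; |UL| = 41.90 ✓; ∠ULM = 154.1° ✓; |LM| = 24.00 ✓; ∠(LM, MC) = 81.60° ✗; |MC| = 8.900 ✓.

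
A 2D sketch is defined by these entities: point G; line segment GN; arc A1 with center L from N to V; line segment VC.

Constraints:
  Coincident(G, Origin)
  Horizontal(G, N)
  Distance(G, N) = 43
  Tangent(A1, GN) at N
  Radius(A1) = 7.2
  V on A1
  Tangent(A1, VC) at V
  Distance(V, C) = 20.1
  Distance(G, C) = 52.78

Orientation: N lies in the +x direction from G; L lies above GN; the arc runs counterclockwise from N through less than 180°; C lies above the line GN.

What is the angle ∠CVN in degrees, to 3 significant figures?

127°

Checks: G = (0.00, 0.00) ✓; |LV| = 7.200 ✓; ∠(LV, VC) = 90.00° ✓; |VC| = 20.10 ✓; |GC| = 52.78 ✓.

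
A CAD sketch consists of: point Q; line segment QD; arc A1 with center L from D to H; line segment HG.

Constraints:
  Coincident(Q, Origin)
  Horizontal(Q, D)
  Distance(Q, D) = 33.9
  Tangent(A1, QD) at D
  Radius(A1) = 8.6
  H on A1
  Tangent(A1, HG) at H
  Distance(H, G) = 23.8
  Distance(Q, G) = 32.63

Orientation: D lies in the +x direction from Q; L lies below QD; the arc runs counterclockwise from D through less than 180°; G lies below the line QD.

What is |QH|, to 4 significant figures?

26.46

Q is at the origin; QD is horizontal with |QD| = 33.9 and D on the +x side, so D = (33.90, 0.000). A1 meets QD tangentially, so LD is at right angles to QD, so L = D + (0, -8.6) = (33.90, -8.600). Since LH ⟂ HG (tangency), |LG| = √(8.6² + 23.8²) = 25.31 regardless of where H sits on A1. So G lies on both circle(Q, 32.63) and circle(L, 25.31); the below-QD intersection is G = (17.28, -27.68). H is the foot of the tangent from G: H = (25.88, -5.491).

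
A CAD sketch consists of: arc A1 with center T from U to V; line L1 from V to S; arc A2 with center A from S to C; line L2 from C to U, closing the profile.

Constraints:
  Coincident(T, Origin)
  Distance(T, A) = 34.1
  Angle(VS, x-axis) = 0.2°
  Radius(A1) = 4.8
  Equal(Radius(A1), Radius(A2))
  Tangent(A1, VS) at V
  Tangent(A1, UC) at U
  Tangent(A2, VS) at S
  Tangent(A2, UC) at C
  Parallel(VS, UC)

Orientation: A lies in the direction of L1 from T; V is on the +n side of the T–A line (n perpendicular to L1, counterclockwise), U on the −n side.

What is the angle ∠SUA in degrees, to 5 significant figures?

7.7108°

The slot axis is L1's direction at 0.2°, so u = (cos 0.2°, sin 0.2°) = (0.99999, 0.0034907) and n = (−sin 0.2°, cos 0.2°) = (-0.0034907, 0.99999). T is at the origin and A lies 34.1 along u from T, so A = 34.1·u = (34.100, 0.11903). Tangency of A1 to both parallel lines with radius 4.8 puts V and U at T ± 4.8·n: V = (-0.016755, 4.8000), U = (0.016755, -4.8000). Equal radii place S and C the same way about A: S = A + 4.8·n = (34.083, 4.9190), C = A − 4.8·n = (34.117, -4.6809). Then cos ∠SUA = US·UA / (|US||UA|), giving 7.7108°.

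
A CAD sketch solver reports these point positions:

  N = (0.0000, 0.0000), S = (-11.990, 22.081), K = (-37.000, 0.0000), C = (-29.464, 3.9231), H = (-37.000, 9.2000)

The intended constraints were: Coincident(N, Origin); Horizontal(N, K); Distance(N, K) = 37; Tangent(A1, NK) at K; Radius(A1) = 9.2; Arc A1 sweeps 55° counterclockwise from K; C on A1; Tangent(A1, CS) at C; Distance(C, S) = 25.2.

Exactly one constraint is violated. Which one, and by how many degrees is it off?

Tangent(A1, CS) at C — off by 8.90°.

N = (0.00, 0.00) ✓; N.y = 0.00, K.y = 0.00 ✓; |NK| = 37.00 ✓; ∠(HK, KN) = 90.00° ✓; |HK| = 9.200 ✓; bearing(H→C) − bearing(H→K) = 55.00° ✓; |HC| = 9.200 ✓; ∠(HC, CS) = 98.90° ✗; |CS| = 25.20 ✓.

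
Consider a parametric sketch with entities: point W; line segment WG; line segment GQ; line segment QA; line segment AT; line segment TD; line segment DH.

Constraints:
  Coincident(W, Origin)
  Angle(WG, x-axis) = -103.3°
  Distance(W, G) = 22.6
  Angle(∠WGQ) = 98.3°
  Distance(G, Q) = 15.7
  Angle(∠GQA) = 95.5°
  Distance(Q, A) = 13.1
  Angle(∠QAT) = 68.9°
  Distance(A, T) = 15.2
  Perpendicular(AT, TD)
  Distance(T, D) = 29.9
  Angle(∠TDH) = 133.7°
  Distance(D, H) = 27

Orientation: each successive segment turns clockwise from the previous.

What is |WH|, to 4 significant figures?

66.47

The perpendicularity gives TD at right angles to AT, so TD runs at -110.6°; with |TD| = 29.9, D = (-17.25, -40.86). ∠TDH = 133.7° gives DH at -156.9° from the x-axis; with |DH| = 27.0, H = (-42.08, -51.46). Then |WH| = |H − W| = 66.47.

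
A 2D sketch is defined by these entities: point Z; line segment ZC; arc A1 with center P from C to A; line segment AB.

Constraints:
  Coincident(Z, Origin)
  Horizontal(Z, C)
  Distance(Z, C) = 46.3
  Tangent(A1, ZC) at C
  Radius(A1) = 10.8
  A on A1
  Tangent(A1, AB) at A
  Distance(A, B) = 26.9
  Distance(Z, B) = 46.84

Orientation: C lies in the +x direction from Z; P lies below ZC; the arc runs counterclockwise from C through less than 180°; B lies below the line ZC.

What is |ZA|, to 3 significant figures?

36.8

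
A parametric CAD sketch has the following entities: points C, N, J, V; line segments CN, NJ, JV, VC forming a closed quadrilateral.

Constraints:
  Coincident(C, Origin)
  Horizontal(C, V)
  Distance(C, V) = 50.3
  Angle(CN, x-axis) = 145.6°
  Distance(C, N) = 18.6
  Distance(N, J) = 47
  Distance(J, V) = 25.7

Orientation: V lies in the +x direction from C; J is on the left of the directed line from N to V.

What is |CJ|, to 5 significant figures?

35.594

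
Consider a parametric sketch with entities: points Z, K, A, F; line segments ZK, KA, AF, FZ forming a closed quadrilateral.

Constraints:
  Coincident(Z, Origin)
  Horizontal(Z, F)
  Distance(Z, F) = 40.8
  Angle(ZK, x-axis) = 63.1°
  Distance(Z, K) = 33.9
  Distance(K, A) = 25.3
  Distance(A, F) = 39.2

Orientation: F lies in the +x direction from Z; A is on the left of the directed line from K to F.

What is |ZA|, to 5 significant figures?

55.274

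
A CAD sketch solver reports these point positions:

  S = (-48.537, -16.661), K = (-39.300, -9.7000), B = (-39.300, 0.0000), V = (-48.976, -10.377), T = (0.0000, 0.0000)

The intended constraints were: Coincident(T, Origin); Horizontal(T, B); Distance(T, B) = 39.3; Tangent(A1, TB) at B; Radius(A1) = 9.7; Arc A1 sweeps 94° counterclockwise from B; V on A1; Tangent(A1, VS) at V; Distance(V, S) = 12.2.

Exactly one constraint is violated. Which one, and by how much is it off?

Distance(V, S) = 12.2 — off by 5.90.

T = (0.00, 0.00) ✓; T.y = 0.00, B.y = 0.00 ✓; |TB| = 39.30 ✓; ∠(KB, BT) = 90.00° ✓; |KB| = 9.700 ✓; bearing(K→V) − bearing(K→B) = 94.00° ✓; |KV| = 9.700 ✓; ∠(KV, VS) = 90.01° ✓; |VS| = 6.299 ✗.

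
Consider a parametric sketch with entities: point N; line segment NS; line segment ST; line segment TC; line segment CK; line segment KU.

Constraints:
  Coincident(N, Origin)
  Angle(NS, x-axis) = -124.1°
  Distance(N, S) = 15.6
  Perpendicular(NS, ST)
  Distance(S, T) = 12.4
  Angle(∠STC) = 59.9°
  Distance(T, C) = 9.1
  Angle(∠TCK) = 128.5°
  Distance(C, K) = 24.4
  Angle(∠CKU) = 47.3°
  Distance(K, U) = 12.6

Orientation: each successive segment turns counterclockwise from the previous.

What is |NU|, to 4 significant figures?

17.23

N is at the origin; NS runs at -124.1° with length 15.6, so S = (-8.746, -12.92). NS is perpendicular to ST, so ST runs at -34.10°; with |ST| = 12.4, T = (1.522, -19.87). ∠STC = 59.9° gives TC at 86.00° from the x-axis; with |TC| = 9.1, C = (2.157, -10.79). ∠TCK = 128.5° gives CK at 137.5° from the x-axis; with |CK| = 24.4, K = (-15.83, 5.693). ∠CKU = 47.3° gives KU at -89.80° from the x-axis; with |KU| = 12.6, U = (-15.79, -6.907). Then |NU| = |U − N| = 17.23.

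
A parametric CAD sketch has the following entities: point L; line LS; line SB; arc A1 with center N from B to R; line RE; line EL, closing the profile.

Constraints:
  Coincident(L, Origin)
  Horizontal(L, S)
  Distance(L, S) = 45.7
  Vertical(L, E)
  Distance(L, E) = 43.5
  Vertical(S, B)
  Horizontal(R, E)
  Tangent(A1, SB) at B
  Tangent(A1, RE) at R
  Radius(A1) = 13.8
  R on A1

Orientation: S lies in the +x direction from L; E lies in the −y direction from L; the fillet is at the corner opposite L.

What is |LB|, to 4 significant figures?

54.50

The virtual corner opposite L is at (45.70, -43.50). A1 meets SB tangentially, so NB is at right angles to SB and tangency of A1 to RE means the radius NR is perpendicular to RE, with radius 13.8, so the center N sits 13.8 in from both sides at N = (31.90, -29.70). That places the tangent points at B = (45.70, -29.70) on SB and R = (31.90, -43.50) on RE. Then |LB| = |B − L| = 54.50.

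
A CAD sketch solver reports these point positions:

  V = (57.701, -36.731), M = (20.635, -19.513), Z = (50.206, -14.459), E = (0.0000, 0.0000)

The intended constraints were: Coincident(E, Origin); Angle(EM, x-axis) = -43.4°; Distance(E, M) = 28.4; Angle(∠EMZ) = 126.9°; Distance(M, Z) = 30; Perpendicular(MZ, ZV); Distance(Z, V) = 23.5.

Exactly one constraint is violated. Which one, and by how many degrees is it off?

Perpendicular(MZ, ZV) — off by 8.90°.

E = (0.00, 0.00) ✓; EM at -43.40° ✓; |EM| = 28.40 ✓; ∠EMZ = 126.9° ✓; |MZ| = 30.00 ✓; ∠(MZ, ZV) = 81.10° ✗; |ZV| = 23.50 ✓.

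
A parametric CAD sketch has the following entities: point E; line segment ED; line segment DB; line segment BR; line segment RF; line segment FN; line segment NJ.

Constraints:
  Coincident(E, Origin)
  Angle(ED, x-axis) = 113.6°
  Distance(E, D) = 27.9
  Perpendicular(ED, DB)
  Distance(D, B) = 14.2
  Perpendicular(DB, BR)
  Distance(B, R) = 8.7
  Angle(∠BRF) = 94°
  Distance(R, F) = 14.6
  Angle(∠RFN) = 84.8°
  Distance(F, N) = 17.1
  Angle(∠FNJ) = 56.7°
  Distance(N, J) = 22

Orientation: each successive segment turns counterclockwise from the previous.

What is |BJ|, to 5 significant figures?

6.4218

∠RFN = 84.8° gives FN at 114.80° from the x-axis; with |FN| = 17.1, N = (-14.118, 32.330). ∠FNJ = 56.7° gives NJ at -121.90° from the x-axis; with |NJ| = 22.0, J = (-25.743, 13.652). Then |BJ| = |J − B| = 6.4218.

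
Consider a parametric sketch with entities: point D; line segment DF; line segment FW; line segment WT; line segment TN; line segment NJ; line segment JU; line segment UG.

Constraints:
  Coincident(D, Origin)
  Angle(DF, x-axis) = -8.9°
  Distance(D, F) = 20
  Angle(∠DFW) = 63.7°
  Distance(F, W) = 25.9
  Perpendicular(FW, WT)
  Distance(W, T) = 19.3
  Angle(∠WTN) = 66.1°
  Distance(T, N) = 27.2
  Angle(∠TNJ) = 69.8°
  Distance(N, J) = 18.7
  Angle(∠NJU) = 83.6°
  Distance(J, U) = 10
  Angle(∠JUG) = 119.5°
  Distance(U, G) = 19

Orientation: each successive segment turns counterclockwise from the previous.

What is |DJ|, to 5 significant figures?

23.654

D is at the origin; DF runs at -8.9° with length 20.0, so F = (19.759, -3.0942). ∠DFW = 63.7° gives FW at 107.40° from the x-axis; with |FW| = 25.9, W = (12.014, 21.621). FW is perpendicular to WT, so WT runs at -162.60°; with |WT| = 19.3, T = (-6.4028, 15.849). ∠WTN = 66.1° gives TN at -48.700° from the x-axis; with |TN| = 27.2, N = (11.549, -4.5853). ∠TNJ = 69.8° gives NJ at 61.500° from the x-axis; with |NJ| = 18.7, J = (20.472, 11.849). Then |DJ| = |J − D| = 23.654.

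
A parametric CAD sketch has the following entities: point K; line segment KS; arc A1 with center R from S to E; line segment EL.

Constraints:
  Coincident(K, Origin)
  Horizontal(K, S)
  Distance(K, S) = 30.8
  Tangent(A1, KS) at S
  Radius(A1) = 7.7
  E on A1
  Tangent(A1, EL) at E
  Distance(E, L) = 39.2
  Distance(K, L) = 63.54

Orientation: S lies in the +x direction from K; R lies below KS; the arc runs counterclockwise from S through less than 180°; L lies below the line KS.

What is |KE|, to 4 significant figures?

26.92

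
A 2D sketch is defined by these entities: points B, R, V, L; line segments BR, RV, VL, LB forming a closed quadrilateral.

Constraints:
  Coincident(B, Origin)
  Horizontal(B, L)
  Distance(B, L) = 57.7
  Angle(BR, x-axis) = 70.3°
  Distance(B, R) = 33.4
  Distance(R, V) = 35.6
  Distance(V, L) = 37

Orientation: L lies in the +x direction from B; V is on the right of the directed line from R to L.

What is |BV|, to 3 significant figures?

21.0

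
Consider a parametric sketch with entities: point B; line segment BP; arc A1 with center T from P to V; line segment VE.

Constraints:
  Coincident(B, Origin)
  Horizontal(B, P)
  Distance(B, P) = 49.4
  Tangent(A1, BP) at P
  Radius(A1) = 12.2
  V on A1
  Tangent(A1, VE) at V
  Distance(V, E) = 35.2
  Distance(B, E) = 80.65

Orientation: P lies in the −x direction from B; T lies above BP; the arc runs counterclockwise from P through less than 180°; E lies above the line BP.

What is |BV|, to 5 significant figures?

46.202

Checks: |TV| = 12.20 ✓; ∠(TV, VE) = 90.00° ✓; |VE| = 35.20 ✓; |BE| = 80.65 ✓.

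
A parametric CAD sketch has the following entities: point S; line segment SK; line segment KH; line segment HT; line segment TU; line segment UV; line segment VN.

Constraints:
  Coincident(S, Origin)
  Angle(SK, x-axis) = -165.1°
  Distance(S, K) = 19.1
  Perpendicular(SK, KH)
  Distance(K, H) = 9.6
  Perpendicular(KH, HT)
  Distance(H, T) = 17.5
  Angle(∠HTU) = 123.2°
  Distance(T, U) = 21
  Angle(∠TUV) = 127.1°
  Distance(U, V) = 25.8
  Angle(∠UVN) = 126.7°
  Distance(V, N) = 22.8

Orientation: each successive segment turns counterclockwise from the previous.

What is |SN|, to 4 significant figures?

44.04

S is at the origin; SK runs at -165.1° with length 19.1, so K = (-18.46, -4.911). SK is perpendicular to KH, so KH runs at -75.10°; with |KH| = 9.6, H = (-15.99, -14.19). KH is perpendicular to HT, so HT runs at 14.90°; with |HT| = 17.5, T = (0.9223, -9.689). ∠HTU = 123.2° gives TU at 71.70° from the x-axis; with |TU| = 21.0, U = (7.516, 10.25). ∠TUV = 127.1° gives UV at 124.6° from the x-axis; with |UV| = 25.8, V = (-7.134, 31.49). ∠UVN = 126.7° gives VN at 177.9° from the x-axis; with |VN| = 22.8, N = (-29.92, 32.32). Then |SN| = |N − S| = 44.04.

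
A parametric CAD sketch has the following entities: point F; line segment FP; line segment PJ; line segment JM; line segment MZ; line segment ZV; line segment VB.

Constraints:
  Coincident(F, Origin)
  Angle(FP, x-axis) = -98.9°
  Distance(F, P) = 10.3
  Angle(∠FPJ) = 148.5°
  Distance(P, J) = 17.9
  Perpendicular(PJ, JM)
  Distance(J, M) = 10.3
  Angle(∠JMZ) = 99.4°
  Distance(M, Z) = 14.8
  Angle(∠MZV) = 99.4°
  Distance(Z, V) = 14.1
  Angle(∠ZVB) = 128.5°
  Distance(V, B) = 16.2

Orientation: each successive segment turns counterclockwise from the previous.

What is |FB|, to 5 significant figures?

25.519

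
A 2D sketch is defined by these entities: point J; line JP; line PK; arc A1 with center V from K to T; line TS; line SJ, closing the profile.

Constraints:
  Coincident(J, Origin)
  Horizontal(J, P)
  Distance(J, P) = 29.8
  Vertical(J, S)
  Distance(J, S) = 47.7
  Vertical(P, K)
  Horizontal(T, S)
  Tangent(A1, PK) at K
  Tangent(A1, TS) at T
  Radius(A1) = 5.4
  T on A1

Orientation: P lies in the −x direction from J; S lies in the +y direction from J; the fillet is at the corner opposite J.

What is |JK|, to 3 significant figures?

51.7

The virtual corner opposite J is at (-29.8, 47.7). Tangency of A1 to PK means the radius VK is perpendicular to PK and since A1 is tangent to TS there, VT ⟂ TS, with radius 5.4, so the center V sits 5.4 in from both sides at V = (-24.4, 42.3). That places the tangent points at K = (-29.8, 42.3) on PK and T = (-24.4, 47.7) on TS. Then |JK| = |K − J| = 51.7.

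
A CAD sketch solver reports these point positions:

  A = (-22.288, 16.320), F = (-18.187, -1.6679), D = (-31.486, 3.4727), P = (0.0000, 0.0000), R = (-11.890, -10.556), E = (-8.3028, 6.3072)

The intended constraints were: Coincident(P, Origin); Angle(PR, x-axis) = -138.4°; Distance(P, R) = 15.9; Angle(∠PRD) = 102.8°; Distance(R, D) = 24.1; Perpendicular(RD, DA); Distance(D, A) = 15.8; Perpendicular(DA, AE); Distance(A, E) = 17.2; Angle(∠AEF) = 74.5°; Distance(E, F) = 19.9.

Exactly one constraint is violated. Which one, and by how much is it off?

Distance(E, F) = 19.9 — off by 7.20.

P = (0.00, 0.00) ✓; PR at -138.4° ✓; |PR| = 15.90 ✓; ∠PRD = 102.8° ✓; |RD| = 24.10 ✓; ∠(RD, DA) = 90.00° ✓; |DA| = 15.80 ✓; ∠(DA, AE) = 90.00° ✓; |AE| = 17.20 ✓; ∠AEF = 74.50° ✓; |EF| = 12.70 ✗.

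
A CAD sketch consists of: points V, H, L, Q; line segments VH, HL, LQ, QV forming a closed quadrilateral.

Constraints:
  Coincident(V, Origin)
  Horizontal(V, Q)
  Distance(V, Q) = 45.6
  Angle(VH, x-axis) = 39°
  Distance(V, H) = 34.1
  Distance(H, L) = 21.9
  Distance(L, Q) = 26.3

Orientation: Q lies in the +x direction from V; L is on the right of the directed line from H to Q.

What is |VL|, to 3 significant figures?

19.3

V is at the origin; VQ is horizontal with |VQ| = 45.6 and Q in +x, so Q = (45.6, 0). VH runs at 39.0° with |VH| = 34.1, so H = (26.5, 21.5). L is determined by |HL| = 21.9 and |LQ| = 26.3 together: it lies at the intersection of circle(H, 21.9) and circle(Q, 26.3). With |HQ| = 28.7, the foot of the radical line on HQ is 10.7 from H and the perpendicular offset is √(21.9² − 10.7²) = 19.1. Taking the right-of-HQ solution: L = (19.3, 0.774).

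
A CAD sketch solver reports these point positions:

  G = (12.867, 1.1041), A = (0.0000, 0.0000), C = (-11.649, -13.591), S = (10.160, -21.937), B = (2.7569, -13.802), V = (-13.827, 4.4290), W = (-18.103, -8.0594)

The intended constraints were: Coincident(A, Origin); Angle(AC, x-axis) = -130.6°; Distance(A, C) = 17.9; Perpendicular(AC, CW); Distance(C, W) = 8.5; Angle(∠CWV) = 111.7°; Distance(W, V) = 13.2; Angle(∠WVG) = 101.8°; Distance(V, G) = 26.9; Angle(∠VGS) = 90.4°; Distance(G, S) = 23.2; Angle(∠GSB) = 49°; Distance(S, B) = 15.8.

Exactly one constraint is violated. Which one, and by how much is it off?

Distance(S, B) = 15.8 — off by 4.80.

A = (0.00, 0.00) ✓; AC at -130.6° ✓; |AC| = 17.90 ✓; ∠(AC, CW) = 90.00° ✓; |CW| = 8.500 ✓; ∠CWV = 111.7° ✓; |WV| = 13.20 ✓; ∠WVG = 101.8° ✓; |VG| = 26.90 ✓; ∠VGS = 90.40° ✓; |GS| = 23.20 ✓; ∠GSB = 49.00° ✓; |SB| = 11.00 ✗.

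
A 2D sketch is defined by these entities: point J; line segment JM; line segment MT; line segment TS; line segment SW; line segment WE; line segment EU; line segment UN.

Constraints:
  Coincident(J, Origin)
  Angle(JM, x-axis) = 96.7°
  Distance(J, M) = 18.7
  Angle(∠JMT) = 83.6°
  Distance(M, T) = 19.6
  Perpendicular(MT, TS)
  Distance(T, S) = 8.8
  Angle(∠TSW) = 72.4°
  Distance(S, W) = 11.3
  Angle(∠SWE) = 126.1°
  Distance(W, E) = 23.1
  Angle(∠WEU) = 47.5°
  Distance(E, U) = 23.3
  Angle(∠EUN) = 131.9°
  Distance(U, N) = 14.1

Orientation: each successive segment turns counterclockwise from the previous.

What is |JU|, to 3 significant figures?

32.9

∠SWE = 126.1° gives WE at 84.6° from the x-axis; with |WE| = 23.1, E = (-7.39, 34.3). ∠WEU = 47.5° gives EU at -143° from the x-axis; with |EU| = 23.3, U = (-26.0, 20.3). Then |JU| = |U − J| = 32.9.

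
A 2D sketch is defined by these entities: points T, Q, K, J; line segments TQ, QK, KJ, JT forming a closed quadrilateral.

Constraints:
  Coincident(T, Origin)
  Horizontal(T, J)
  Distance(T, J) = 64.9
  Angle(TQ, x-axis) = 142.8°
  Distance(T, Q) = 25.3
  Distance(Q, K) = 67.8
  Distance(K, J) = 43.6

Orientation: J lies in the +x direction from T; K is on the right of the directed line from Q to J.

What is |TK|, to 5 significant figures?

42.550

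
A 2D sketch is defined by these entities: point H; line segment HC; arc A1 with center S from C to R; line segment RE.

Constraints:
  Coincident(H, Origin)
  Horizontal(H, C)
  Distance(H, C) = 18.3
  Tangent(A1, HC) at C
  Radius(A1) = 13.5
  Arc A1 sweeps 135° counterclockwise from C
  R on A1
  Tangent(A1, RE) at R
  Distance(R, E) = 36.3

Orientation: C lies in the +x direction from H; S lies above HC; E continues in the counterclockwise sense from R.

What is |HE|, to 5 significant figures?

48.763

H is at the origin; HC is horizontal with |HC| = 18.3 and C on the +x side, so C = (18.300, 0.0000). A1 meets HC tangentially, so SC is at right angles to HC, so S = C + (0, 13.5) = (18.300, 13.500). On A1, C sits at bearing -90° from S; a 135° counterclockwise sweep puts R at bearing 45°, so R = S + 13.5·(cos 45°, sin 45°) = (27.846, 23.046). The tangent condition forces SR to be normal to RE, so RE runs along (−sin 45°, cos 45°); with |RE| = 36.3, E = (2.1780, 48.714). Then |HE| = |E − H| = 48.763.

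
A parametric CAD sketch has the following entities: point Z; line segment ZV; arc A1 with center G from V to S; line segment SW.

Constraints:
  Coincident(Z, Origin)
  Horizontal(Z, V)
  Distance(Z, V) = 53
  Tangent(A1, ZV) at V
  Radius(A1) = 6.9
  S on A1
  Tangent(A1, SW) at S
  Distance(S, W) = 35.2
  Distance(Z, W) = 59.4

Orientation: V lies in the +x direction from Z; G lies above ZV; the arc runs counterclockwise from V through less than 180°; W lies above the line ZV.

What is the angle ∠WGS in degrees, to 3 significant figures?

78.9°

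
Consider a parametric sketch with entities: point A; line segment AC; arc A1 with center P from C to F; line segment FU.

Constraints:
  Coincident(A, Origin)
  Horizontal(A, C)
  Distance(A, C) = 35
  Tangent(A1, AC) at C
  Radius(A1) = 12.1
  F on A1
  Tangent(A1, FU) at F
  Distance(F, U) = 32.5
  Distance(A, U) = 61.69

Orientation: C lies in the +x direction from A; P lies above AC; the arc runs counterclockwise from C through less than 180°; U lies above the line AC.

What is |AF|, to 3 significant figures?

49.0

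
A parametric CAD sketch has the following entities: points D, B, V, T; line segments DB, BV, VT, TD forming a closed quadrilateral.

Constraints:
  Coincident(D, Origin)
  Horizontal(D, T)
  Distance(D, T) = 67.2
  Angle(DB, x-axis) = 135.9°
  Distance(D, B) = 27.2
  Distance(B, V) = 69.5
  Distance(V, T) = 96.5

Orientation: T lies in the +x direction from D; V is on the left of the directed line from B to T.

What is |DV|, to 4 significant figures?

81.24

Checks: |BV| = 69.50 ✓; |VT| = 96.50 ✓.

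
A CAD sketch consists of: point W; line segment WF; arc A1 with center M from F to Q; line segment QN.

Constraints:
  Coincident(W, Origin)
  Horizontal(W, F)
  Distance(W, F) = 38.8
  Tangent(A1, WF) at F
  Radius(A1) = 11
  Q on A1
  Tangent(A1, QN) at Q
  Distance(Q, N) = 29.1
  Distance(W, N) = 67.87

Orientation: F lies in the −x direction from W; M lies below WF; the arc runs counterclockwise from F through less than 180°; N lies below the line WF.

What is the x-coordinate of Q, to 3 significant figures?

-49.3

Checks: |MQ| = 11.00 ✓; ∠(MQ, QN) = 90.00° ✓; |QN| = 29.10 ✓; |WN| = 67.87 ✓.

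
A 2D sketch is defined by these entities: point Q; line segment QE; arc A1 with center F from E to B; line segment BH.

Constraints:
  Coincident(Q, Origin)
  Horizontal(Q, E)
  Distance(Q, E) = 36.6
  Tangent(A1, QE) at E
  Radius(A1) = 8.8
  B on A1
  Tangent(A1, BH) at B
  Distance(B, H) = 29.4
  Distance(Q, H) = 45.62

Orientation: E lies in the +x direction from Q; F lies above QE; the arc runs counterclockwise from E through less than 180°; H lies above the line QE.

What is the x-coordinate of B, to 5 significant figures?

43.620

Q is at the origin; QE is horizontal with |QE| = 36.6 and E on the +x side, so E = (36.600, 0.0000). Tangency of A1 to QE means the radius FE is perpendicular to QE, so F = E + (0, 8.8) = (36.600, 8.8000). Since FB ⟂ BH (tangency), |FH| = √(8.8² + 29.4²) = 30.689 regardless of where B sits on A1. So H lies on both circle(Q, 45.62) and circle(F, 30.689); the above-QE intersection is H = (25.892, 37.560). B is the foot of the tangent from H: B = (43.620, 14.106).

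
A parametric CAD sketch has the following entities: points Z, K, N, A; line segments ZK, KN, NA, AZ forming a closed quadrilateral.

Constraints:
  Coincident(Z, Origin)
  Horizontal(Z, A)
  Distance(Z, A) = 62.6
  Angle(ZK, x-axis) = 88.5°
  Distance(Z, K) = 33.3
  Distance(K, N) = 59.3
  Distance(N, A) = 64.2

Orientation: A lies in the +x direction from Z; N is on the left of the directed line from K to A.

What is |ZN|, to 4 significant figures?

81.94

Checks: |KN| = 59.30 ✓; |NA| = 64.20 ✓.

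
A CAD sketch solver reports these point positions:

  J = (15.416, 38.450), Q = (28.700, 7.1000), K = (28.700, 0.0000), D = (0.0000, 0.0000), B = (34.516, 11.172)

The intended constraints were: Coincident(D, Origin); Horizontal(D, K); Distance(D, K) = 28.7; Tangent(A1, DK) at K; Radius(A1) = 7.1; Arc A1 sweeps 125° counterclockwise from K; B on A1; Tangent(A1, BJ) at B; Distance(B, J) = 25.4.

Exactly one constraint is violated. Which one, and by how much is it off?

Distance(B, J) = 25.4 — off by 7.90.

D = (0.00, 0.00) ✓; D.y = 0.00, K.y = 0.00 ✓; |DK| = 28.70 ✓; ∠(QK, KD) = 90.00° ✓; |QK| = 7.100 ✓; bearing(Q→B) − bearing(Q→K) = 125.0° ✓; |QB| = 7.100 ✓; ∠(QB, BJ) = 90.00° ✓; |BJ| = 33.30 ✗.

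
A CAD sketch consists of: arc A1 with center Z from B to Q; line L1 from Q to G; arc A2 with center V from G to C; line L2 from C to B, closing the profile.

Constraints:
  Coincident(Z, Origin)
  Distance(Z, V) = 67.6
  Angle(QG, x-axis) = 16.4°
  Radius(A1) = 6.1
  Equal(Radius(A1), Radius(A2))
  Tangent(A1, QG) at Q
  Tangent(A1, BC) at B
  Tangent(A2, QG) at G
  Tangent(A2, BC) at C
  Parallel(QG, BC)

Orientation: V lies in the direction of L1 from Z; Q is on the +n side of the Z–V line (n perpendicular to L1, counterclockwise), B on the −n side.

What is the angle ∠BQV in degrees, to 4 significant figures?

84.84°

The slot axis is L1's direction at 16.4°, so u = (cos 16.4°, sin 16.4°) = (0.9593, 0.2823) and n = (−sin 16.4°, cos 16.4°) = (-0.2823, 0.9593). Z is at the origin and V lies 67.6 along u from Z, so V = 67.6·u = (64.85, 19.09). Tangency of A1 to both parallel lines with radius 6.1 puts Q and B at Z ± 6.1·n: Q = (-1.722, 5.852), B = (1.722, -5.852). Then cos ∠BQV = QB·QV / (|QB||QV|), giving 84.84°.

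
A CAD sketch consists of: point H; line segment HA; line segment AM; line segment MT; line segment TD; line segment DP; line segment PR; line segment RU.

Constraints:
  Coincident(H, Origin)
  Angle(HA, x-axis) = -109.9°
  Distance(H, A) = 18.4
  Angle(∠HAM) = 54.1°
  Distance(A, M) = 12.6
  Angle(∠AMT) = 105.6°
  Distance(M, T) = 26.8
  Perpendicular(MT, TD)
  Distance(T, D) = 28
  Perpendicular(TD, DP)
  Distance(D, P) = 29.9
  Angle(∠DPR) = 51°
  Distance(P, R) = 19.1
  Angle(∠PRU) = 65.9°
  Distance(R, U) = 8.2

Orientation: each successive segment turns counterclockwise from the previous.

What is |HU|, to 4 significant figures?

14.77

H is at the origin; HA runs at -109.9° with length 18.4, so A = (-6.263, -17.30). ∠HAM = 54.1° gives AM at 16.00° from the x-axis; with |AM| = 12.6, M = (5.849, -13.83). ∠AMT = 105.6° gives MT at 90.40° from the x-axis; with |MT| = 26.8, T = (5.662, 12.97). MT is perpendicular to TD, so TD runs at -179.6°; with |TD| = 28.0, D = (-22.34, 12.78). TD ⟂ DP, so DP runs at -89.60°; with |DP| = 29.9, P = (-22.13, -17.12). ∠DPR = 51.0° gives PR at 39.40° from the x-axis; with |PR| = 19.1, R = (-7.370, -5.000). ∠PRU = 65.9° gives RU at 153.5° from the x-axis; with |RU| = 8.2, U = (-14.71, -1.341). Then |HU| = |U − H| = 14.77.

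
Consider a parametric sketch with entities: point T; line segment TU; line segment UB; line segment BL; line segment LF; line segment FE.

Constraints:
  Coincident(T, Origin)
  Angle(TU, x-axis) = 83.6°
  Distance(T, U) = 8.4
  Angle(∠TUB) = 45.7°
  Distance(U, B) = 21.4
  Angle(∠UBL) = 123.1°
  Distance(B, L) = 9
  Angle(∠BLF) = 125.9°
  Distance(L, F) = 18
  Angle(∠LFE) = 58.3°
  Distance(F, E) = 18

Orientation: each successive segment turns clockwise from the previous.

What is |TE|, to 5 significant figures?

5.0651

T is at the origin; TU runs at 83.6° with length 8.4, so U = (0.93634, 8.3477). ∠TUB = 45.7° gives UB at -50.700° from the x-axis; with |UB| = 21.4, B = (14.491, -8.2125). ∠UBL = 123.1° gives BL at -107.60° from the x-axis; with |BL| = 9.0, L = (11.769, -16.791). ∠BLF = 125.9° gives LF at -161.70° from the x-axis; with |LF| = 18.0, F = (-5.3203, -22.443). ∠LFE = 58.3° gives FE at 76.600° from the x-axis; with |FE| = 18.0, E = (-1.1488, -4.9331). Then |TE| = |E − T| = 5.0651.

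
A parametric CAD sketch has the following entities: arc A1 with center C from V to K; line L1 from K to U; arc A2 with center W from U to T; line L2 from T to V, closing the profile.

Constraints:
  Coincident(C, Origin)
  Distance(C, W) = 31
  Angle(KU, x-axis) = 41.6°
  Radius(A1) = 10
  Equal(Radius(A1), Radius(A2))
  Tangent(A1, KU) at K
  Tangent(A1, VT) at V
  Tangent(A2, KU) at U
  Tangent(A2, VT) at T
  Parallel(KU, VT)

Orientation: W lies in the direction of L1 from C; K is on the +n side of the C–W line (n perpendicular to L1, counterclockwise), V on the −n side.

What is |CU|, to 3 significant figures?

32.6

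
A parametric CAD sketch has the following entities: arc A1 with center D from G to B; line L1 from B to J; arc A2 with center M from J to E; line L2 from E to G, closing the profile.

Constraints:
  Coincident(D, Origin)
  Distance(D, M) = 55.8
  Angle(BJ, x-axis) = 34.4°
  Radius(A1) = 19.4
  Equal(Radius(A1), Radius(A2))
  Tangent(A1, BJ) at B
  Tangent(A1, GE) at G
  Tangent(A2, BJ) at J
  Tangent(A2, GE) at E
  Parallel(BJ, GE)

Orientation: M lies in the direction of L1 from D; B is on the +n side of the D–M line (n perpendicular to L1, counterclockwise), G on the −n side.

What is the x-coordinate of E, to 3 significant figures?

57.0

The slot axis is L1's direction at 34.4°, so u = (cos 34.4°, sin 34.4°) = (0.825, 0.565) and n = (−sin 34.4°, cos 34.4°) = (-0.565, 0.825). D is at the origin and M lies 55.8 along u from D, so M = 55.8·u = (46.0, 31.5). Tangency of A1 to both parallel lines with radius 19.4 puts B and G at D ± 19.4·n: B = (-11.0, 16.0), G = (11.0, -16.0). Equal radii place J and E the same way about M: J = M + 19.4·n = (35.1, 47.5), E = M − 19.4·n = (57.0, 15.5). So E.x = 57.0.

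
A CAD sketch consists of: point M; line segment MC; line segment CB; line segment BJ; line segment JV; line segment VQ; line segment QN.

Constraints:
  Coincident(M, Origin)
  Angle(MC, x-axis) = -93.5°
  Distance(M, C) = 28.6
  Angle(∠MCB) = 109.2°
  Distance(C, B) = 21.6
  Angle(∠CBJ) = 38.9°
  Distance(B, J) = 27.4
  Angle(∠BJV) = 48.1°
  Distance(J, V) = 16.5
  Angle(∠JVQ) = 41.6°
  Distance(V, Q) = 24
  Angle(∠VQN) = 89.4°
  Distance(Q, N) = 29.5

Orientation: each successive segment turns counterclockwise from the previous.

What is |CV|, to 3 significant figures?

1.35

∠CBJ = 38.9° gives BJ at 118° from the x-axis; with |BJ| = 27.4, J = (5.15, -12.8). ∠BJV = 48.1° gives JV at -110° from the x-axis; with |JV| = 16.5, V = (-0.413, -28.3). Then |CV| = |V − C| = 1.35.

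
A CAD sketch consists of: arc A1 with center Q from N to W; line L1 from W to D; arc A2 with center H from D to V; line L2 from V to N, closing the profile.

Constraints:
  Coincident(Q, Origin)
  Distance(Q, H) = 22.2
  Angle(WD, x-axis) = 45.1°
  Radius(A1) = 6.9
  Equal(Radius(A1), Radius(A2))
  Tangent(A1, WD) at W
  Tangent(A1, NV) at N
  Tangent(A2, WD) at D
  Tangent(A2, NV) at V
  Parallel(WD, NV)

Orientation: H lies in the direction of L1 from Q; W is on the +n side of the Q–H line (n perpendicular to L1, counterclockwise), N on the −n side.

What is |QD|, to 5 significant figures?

23.248

Tangency of A1 to both parallel lines with radius 6.9 puts W and N at Q ± 6.9·n: W = (-4.8875, 4.8705), N = (4.8875, -4.8705). Equal radii place D and V the same way about H: D = H + 6.9·n = (10.783, 20.596), V = H − 6.9·n = (20.558, 10.855). Then |QD| = |D − Q| = 23.248.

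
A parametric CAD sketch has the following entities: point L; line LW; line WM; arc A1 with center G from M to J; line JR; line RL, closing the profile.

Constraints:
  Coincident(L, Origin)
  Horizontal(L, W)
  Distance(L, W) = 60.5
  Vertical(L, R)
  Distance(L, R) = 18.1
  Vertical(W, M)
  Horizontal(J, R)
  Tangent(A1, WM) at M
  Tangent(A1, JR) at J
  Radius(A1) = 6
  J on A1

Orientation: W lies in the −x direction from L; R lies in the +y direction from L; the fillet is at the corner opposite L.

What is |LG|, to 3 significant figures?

55.8

L is at the origin; LW is horizontal with |LW| = 60.5 and W on the −x side, so W = (-60.5, 0.00). LR is vertical with |LR| = 18.1 and R on the +y side, so R = (0.00, 18.1). The virtual corner opposite L is at (-60.5, 18.1). The tangent condition forces GM to be normal to WM and the tangent condition forces GJ to be normal to JR, with radius 6.0, so the center G sits 6.0 in from both sides at G = (-54.5, 12.1). Then |LG| = |G − L| = 55.8.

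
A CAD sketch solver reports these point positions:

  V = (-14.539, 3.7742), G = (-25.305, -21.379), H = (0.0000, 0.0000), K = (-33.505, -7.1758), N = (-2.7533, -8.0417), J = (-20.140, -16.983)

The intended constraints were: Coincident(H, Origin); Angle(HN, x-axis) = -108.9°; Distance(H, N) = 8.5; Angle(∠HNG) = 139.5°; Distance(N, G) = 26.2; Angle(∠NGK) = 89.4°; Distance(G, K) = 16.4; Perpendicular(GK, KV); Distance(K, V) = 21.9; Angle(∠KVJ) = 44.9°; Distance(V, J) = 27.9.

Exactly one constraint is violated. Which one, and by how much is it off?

Distance(V, J) = 27.9 — off by 6.40.

H = (0.00, 0.00) ✓; HN at -108.9° ✓; |HN| = 8.500 ✓; ∠HNG = 139.5° ✓; |NG| = 26.20 ✓; ∠NGK = 89.40° ✓; |GK| = 16.40 ✓; ∠(GK, KV) = 90.00° ✓; |KV| = 21.90 ✓; ∠KVJ = 44.90° ✓; |VJ| = 21.50 ✗.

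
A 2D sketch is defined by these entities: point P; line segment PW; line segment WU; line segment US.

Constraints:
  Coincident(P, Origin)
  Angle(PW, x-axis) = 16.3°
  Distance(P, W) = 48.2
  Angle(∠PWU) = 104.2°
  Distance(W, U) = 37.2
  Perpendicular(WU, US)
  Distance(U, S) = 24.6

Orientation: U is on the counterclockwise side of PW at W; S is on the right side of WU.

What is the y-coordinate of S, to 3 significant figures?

51.6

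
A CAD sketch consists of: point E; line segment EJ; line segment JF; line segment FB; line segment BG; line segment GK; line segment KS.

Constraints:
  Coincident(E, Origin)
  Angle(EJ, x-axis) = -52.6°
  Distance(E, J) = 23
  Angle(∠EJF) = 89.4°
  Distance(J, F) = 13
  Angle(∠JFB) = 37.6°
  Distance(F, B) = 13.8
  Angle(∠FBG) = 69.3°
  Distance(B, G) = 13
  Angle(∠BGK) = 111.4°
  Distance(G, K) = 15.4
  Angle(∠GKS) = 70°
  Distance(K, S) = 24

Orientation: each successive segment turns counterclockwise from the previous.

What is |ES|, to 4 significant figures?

22.40

∠BGK = 111.4° gives GK at -0.3000° from the x-axis; with |GK| = 15.4, K = (30.49, -22.57). ∠GKS = 70.0° gives KS at 109.7° from the x-axis; with |KS| = 24.0, S = (22.40, 0.02198). Then |ES| = |S − E| = 22.40.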